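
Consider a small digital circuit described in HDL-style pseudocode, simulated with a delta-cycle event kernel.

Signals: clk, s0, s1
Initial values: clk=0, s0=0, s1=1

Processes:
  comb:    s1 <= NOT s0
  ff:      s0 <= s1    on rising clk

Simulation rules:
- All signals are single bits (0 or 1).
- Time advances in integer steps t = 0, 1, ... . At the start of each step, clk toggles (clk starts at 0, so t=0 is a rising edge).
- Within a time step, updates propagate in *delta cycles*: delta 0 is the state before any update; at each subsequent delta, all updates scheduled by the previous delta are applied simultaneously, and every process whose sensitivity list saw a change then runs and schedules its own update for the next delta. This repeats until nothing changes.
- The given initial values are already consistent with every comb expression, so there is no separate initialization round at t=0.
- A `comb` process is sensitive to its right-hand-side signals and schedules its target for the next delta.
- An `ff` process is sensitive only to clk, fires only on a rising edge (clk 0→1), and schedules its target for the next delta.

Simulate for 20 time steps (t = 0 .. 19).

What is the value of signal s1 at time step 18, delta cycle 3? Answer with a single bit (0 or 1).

1

t=0 Δ0: s1=1 s0=0 clk=0
  Δ1: clk:0→1
  Δ2: s0:0→1
  Δ3: s1:1→0
  (3Δ to stable)
t=1 Δ0: s1=0 s0=1 clk=1
  Δ1: clk:1→0
  (1Δ to stable)
t=2 Δ0: s1=0 s0=1 clk=0
  Δ1: clk:0→1
  Δ2: s0:1→0
  Δ3: s1:0→1
  (3Δ to stable)
t=3 Δ0: s1=1 s0=0 clk=1
  Δ1: clk:1→0
  (1Δ to stable)
t=4 Δ0: s1=1 s0=0 clk=0
  Δ1: clk:0→1
  Δ2: s0:0→1
  Δ3: s1:1→0
  (3Δ to stable)
t=5 Δ0: s1=0 s0=1 clk=1
  Δ1: clk:1→0
  (1Δ to stable)
t=6 Δ0: s1=0 s0=1 clk=0
  Δ1: clk:0→1
  Δ2: s0:1→0
  Δ3: s1:0→1
  (3Δ to stable)
t=7 Δ0: s1=1 s0=0 clk=1
  Δ1: clk:1→0
  (1Δ to stable)
t=8 Δ0: s1=1 s0=0 clk=0
  Δ1: clk:0→1
  Δ2: s0:0→1
  Δ3: s1:1→0
  (3Δ to stable)
t=9 Δ0: s1=0 s0=1 clk=1
  Δ1: clk:1→0
  (1Δ to stable)
t=10 Δ0: s1=0 s0=1 clk=0
  Δ1: clk:0→1
  Δ2: s0:1→0
  Δ3: s1:0→1
  (3Δ to stable)
t=11 Δ0: s1=1 s0=0 clk=1
  Δ1: clk:1→0
  (1Δ to stable)
t=12 Δ0: s1=1 s0=0 clk=0
  Δ1: clk:0→1
  Δ2: s0:0→1
  Δ3: s1:1→0
  (3Δ to stable)
t=13 Δ0: s1=0 s0=1 clk=1
  Δ1: clk:1→0
  (1Δ to stable)
t=14 Δ0: s1=0 s0=1 clk=0
  Δ1: clk:0→1
  Δ2: s0:1→0
  Δ3: s1:0→1
  (3Δ to stable)
t=15 Δ0: s1=1 s0=0 clk=1
  Δ1: clk:1→0
  (1Δ to stable)
t=16 Δ0: s1=1 s0=0 clk=0
  Δ1: clk:0→1
  Δ2: s0:0→1
  Δ3: s1:1→0
  (3Δ to stable)
t=17 Δ0: s1=0 s0=1 clk=1
  Δ1: clk:1→0
  (1Δ to stable)
t=18 Δ0: s1=0 s0=1 clk=0
  Δ1: clk:0→1
  Δ2: s0:1→0
  Δ3: s1:0→1
  (3Δ to stable)
t=19 Δ0: s1=1 s0=0 clk=1
  Δ1: clk:1→0
  (1Δ to stable)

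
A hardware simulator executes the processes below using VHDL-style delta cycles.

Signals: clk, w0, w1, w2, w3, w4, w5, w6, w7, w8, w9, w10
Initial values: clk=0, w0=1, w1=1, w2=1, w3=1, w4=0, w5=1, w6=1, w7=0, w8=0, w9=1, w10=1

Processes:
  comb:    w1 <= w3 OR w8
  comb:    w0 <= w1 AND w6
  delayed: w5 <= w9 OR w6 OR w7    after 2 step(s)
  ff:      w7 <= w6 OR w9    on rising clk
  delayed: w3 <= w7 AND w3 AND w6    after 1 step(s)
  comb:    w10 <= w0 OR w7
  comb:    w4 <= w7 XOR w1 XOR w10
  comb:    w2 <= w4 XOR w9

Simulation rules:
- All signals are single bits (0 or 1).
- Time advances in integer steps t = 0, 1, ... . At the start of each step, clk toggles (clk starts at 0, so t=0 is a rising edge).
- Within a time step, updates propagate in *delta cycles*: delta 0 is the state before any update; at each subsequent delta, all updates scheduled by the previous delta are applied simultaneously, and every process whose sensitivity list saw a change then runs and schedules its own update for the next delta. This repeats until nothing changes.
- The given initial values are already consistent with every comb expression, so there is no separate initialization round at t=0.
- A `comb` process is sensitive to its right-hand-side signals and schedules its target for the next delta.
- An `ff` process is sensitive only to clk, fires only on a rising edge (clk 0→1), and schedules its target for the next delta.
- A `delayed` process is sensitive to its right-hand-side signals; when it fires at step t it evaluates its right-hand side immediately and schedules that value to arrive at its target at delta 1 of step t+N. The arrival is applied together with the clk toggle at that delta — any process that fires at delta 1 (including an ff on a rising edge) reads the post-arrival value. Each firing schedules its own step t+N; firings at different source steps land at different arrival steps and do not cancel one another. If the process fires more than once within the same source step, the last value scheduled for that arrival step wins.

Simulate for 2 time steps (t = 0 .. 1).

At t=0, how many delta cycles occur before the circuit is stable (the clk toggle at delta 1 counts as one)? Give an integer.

[bits: w2,w9,w6,w0,w1,w5,w3,w4,w7,clk,w10,w8]
t=0: Δ0=111111100010 Δ1=111111100110 Δ2=111111101110 Δ3=111111111110 Δ4=011111111110 | 4Δ
t=1: Δ0=011111111110 Δ1=011111111010 | 1Δ

4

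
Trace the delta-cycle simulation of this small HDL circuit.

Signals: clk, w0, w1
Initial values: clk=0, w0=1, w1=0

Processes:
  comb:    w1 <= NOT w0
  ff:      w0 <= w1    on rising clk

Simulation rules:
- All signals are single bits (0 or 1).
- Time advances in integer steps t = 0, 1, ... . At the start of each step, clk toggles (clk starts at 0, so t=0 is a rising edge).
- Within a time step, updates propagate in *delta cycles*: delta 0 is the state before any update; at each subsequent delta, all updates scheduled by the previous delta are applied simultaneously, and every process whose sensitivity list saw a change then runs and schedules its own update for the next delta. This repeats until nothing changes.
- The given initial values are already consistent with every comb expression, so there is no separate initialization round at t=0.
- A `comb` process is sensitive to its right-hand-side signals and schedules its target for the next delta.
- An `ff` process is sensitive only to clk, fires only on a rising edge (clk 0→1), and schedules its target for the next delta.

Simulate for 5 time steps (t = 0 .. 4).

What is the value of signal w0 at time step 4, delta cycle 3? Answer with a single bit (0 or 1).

0

t=0 Δ0: w0=1 clk=0 w1=0
  Δ1: clk:0→1
  Δ2: w0:1→0
  Δ3: w1:0→1
  (3Δ to stable)
t=1 Δ0: w0=0 clk=1 w1=1
  Δ1: clk:1→0
  (1Δ to stable)
t=2 Δ0: w0=0 clk=0 w1=1
  Δ1: clk:0→1
  Δ2: w0:0→1
  Δ3: w1:1→0
  (3Δ to stable)
t=3 Δ0: w0=1 clk=1 w1=0
  Δ1: clk:1→0
  (1Δ to stable)
t=4 Δ0: w0=1 clk=0 w1=0
  Δ1: clk:0→1
  Δ2: w0:1→0
  Δ3: w1:0→1
  (3Δ to stable)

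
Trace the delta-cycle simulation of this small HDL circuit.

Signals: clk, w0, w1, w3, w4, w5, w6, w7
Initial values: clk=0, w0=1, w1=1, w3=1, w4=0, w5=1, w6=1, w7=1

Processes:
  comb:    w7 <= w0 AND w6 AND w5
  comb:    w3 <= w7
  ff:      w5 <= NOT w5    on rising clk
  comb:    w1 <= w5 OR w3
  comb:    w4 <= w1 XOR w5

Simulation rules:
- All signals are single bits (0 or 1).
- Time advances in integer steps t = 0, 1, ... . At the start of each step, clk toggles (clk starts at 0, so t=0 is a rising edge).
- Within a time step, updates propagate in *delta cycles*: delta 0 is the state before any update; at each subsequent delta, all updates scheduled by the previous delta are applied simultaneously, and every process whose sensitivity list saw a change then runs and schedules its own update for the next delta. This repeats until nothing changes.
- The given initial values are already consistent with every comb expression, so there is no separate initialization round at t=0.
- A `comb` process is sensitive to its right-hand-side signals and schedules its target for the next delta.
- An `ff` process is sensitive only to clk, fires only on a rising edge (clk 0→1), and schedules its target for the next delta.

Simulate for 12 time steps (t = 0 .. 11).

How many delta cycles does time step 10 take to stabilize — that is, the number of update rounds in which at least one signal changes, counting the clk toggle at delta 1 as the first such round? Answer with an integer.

t=0 Δ0: w3=1 w6=1 w5=1 w0=1 clk=0 w7=1 w4=0 w1=1
  Δ1: clk:0→1
  Δ2: w5:1→0
  Δ3: w7:1→0, w4:0→1
  Δ4: w3:1→0
  Δ5: w1:1→0
  Δ6: w4:1→0
  (6Δ to stable)
t=1 Δ0: w3=0 w6=1 w5=0 w0=1 clk=1 w7=0 w4=0 w1=0
  Δ1: clk:1→0
  (1Δ to stable)
t=2 Δ0: w3=0 w6=1 w5=0 w0=1 clk=0 w7=0 w4=0 w1=0
  Δ1: clk:0→1
  Δ2: w5:0→1
  Δ3: w7:0→1, w4:0→1, w1:0→1
  Δ4: w3:0→1, w4:1→0
  (4Δ to stable)
t=3 Δ0: w3=1 w6=1 w5=1 w0=1 clk=1 w7=1 w4=0 w1=1
  Δ1: clk:1→0
  (1Δ to stable)
t=4 Δ0: w3=1 w6=1 w5=1 w0=1 clk=0 w7=1 w4=0 w1=1
  Δ1: clk:0→1
  Δ2: w5:1→0
  Δ3: w7:1→0, w4:0→1
  Δ4: w3:1→0
  Δ5: w1:1→0
  Δ6: w4:1→0
  (6Δ to stable)
t=5 Δ0: w3=0 w6=1 w5=0 w0=1 clk=1 w7=0 w4=0 w1=0
  Δ1: clk:1→0
  (1Δ to stable)
t=6 Δ0: w3=0 w6=1 w5=0 w0=1 clk=0 w7=0 w4=0 w1=0
  Δ1: clk:0→1
  Δ2: w5:0→1
  Δ3: w7:0→1, w4:0→1, w1:0→1
  Δ4: w3:0→1, w4:1→0
  (4Δ to stable)
t=7 Δ0: w3=1 w6=1 w5=1 w0=1 clk=1 w7=1 w4=0 w1=1
  Δ1: clk:1→0
  (1Δ to stable)
t=8 Δ0: w3=1 w6=1 w5=1 w0=1 clk=0 w7=1 w4=0 w1=1
  Δ1: clk:0→1
  Δ2: w5:1→0
  Δ3: w7:1→0, w4:0→1
  Δ4: w3:1→0
  Δ5: w1:1→0
  Δ6: w4:1→0
  (6Δ to stable)
t=9 Δ0: w3=0 w6=1 w5=0 w0=1 clk=1 w7=0 w4=0 w1=0
  Δ1: clk:1→0
  (1Δ to stable)
t=10 Δ0: w3=0 w6=1 w5=0 w0=1 clk=0 w7=0 w4=0 w1=0
  Δ1: clk:0→1
  Δ2: w5:0→1
  Δ3: w7:0→1, w4:0→1, w1:0→1
  Δ4: w3:0→1, w4:1→0
  (4Δ to stable)
t=11 Δ0: w3=1 w6=1 w5=1 w0=1 clk=1 w7=1 w4=0 w1=1
  Δ1: clk:1→0
  (1Δ to stable)

4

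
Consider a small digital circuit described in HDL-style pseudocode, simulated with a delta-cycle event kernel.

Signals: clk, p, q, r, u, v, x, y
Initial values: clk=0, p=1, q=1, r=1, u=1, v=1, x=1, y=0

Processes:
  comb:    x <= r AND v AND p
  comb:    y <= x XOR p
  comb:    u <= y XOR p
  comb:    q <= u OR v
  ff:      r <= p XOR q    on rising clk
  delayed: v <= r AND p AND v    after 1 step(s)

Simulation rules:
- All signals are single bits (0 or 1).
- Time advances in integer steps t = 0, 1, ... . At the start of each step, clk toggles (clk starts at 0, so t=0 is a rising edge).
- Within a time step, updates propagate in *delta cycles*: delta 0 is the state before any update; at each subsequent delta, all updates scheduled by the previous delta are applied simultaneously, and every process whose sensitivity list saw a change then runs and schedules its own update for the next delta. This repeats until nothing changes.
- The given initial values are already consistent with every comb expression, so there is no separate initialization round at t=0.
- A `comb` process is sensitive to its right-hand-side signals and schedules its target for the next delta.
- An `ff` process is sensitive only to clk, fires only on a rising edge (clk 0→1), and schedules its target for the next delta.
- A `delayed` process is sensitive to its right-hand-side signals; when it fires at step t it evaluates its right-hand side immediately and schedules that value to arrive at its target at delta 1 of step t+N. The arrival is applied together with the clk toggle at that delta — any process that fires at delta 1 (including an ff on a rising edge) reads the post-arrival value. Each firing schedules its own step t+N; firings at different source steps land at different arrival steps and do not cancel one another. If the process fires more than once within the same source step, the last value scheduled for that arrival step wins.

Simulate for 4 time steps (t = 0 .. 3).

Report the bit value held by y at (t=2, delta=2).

1

[bits: r,x,clk,y,p,v,u,q]
t=0: Δ0=11001111 Δ1=11101111 Δ2=01101111 Δ3=00101111 Δ4=00111111 Δ5=00111101 | 5Δ
t=1: Δ0=00111101 Δ1=00011001 Δ2=00011000 | 2Δ
t=2: Δ0=00011000 Δ1=00111000 Δ2=10111000 | 2Δ
t=3: Δ0=10111000 Δ1=10011000 | 1Δ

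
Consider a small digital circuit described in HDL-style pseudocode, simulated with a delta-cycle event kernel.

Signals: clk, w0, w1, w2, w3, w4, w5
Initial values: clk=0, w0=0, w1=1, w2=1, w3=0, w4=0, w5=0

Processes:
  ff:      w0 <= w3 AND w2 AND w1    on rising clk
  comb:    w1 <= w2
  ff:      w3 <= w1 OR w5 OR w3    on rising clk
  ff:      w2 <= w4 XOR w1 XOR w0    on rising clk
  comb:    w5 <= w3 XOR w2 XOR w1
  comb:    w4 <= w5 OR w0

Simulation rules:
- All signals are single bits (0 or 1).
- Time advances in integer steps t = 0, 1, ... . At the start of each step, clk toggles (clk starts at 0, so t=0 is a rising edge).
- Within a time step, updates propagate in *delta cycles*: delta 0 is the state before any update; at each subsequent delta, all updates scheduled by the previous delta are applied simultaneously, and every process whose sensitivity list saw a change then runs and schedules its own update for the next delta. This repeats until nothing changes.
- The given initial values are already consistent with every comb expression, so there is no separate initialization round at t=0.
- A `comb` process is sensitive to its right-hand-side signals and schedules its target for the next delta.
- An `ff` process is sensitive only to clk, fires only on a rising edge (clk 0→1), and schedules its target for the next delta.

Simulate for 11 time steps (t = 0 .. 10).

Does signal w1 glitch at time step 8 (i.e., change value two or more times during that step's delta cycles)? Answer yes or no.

no

[bits: w3,w1,clk,w2,w5,w4,w0]
t=0: Δ0=0101000 Δ1=0111000 Δ2=1111000 Δ3=1111100 Δ4=1111110 | 4Δ
t=1: Δ0=1111110 Δ1=1101110 | 1Δ
t=2: Δ0=1101110 Δ1=1111110 Δ2=1110111 Δ3=1010011 Δ4=1010111 | 4Δ
t=3: Δ0=1010111 Δ1=1000111 | 1Δ
t=4: Δ0=1000111 Δ1=1010111 Δ2=1010110 | 2Δ
t=5: Δ0=1010110 Δ1=1000110 | 1Δ
t=6: Δ0=1000110 Δ1=1010110 Δ2=1011110 Δ3=1111010 Δ4=1111100 Δ5=1111110 | 5Δ
t=7: Δ0=1111110 Δ1=1101110 | 1Δ
t=8: Δ0=1101110 Δ1=1111110 Δ2=1110111 Δ3=1010011 Δ4=1010111 | 4Δ
t=9: Δ0=1010111 Δ1=1000111 | 1Δ
t=10: Δ0=1000111 Δ1=1010111 Δ2=1010110 | 2Δ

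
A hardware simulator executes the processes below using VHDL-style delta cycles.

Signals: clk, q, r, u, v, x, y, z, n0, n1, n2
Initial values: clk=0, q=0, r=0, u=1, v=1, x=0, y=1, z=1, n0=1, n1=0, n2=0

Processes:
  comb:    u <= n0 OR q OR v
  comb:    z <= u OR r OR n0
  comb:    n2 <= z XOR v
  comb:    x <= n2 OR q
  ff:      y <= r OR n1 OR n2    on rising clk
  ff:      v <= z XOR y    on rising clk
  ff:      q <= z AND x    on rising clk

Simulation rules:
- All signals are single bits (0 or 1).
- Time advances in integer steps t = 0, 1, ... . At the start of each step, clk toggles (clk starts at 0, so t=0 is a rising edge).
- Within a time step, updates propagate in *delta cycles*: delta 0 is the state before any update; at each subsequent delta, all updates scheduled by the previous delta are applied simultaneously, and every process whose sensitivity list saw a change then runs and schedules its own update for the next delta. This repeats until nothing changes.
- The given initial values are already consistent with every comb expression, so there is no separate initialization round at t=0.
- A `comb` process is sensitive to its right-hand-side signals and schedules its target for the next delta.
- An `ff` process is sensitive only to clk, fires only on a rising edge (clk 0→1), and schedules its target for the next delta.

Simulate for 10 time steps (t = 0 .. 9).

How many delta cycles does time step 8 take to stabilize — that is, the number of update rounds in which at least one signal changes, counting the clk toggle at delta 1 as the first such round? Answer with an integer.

3

t0.Δ0 x=0 v=1 y=1 z=1 n1=0 r=0 q=0 clk=0 u=1 n2=0 n0=1
t0.Δ1 x=0 v=1 y=1 z=1 n1=0 r=0 q=0 clk=1 u=1 n2=0 n0=1
t0.Δ2 x=0 v=0 y=0 z=1 n1=0 r=0 q=0 clk=1 u=1 n2=0 n0=1
t0.Δ3 x=0 v=0 y=0 z=1 n1=0 r=0 q=0 clk=1 u=1 n2=1 n0=1
t0.Δ4 x=1 v=0 y=0 z=1 n1=0 r=0 q=0 clk=1 u=1 n2=1 n0=1
t1.Δ0 x=1 v=0 y=0 z=1 n1=0 r=0 q=0 clk=1 u=1 n2=1 n0=1
t1.Δ1 x=1 v=0 y=0 z=1 n1=0 r=0 q=0 clk=0 u=1 n2=1 n0=1
t2.Δ0 x=1 v=0 y=0 z=1 n1=0 r=0 q=0 clk=0 u=1 n2=1 n0=1
t2.Δ1 x=1 v=0 y=0 z=1 n1=0 r=0 q=0 clk=1 u=1 n2=1 n0=1
t2.Δ2 x=1 v=1 y=1 z=1 n1=0 r=0 q=1 clk=1 u=1 n2=1 n0=1
t2.Δ3 x=1 v=1 y=1 z=1 n1=0 r=0 q=1 clk=1 u=1 n2=0 n0=1
t3.Δ0 x=1 v=1 y=1 z=1 n1=0 r=0 q=1 clk=1 u=1 n2=0 n0=1
t3.Δ1 x=1 v=1 y=1 z=1 n1=0 r=0 q=1 clk=0 u=1 n2=0 n0=1
t4.Δ0 x=1 v=1 y=1 z=1 n1=0 r=0 q=1 clk=0 u=1 n2=0 n0=1
t4.Δ1 x=1 v=1 y=1 z=1 n1=0 r=0 q=1 clk=1 u=1 n2=0 n0=1
t4.Δ2 x=1 v=0 y=0 z=1 n1=0 r=0 q=1 clk=1 u=1 n2=0 n0=1
t4.Δ3 x=1 v=0 y=0 z=1 n1=0 r=0 q=1 clk=1 u=1 n2=1 n0=1
t5.Δ0 x=1 v=0 y=0 z=1 n1=0 r=0 q=1 clk=1 u=1 n2=1 n0=1
t5.Δ1 x=1 v=0 y=0 z=1 n1=0 r=0 q=1 clk=0 u=1 n2=1 n0=1
t6.Δ0 x=1 v=0 y=0 z=1 n1=0 r=0 q=1 clk=0 u=1 n2=1 n0=1
t6.Δ1 x=1 v=0 y=0 z=1 n1=0 r=0 q=1 clk=1 u=1 n2=1 n0=1
t6.Δ2 x=1 v=1 y=1 z=1 n1=0 r=0 q=1 clk=1 u=1 n2=1 n0=1
t6.Δ3 x=1 v=1 y=1 z=1 n1=0 r=0 q=1 clk=1 u=1 n2=0 n0=1
t7.Δ0 x=1 v=1 y=1 z=1 n1=0 r=0 q=1 clk=1 u=1 n2=0 n0=1
t7.Δ1 x=1 v=1 y=1 z=1 n1=0 r=0 q=1 clk=0 u=1 n2=0 n0=1
t8.Δ0 x=1 v=1 y=1 z=1 n1=0 r=0 q=1 clk=0 u=1 n2=0 n0=1
t8.Δ1 x=1 v=1 y=1 z=1 n1=0 r=0 q=1 clk=1 u=1 n2=0 n0=1
t8.Δ2 x=1 v=0 y=0 z=1 n1=0 r=0 q=1 clk=1 u=1 n2=0 n0=1
t8.Δ3 x=1 v=0 y=0 z=1 n1=0 r=0 q=1 clk=1 u=1 n2=1 n0=1
t9.Δ0 x=1 v=0 y=0 z=1 n1=0 r=0 q=1 clk=1 u=1 n2=1 n0=1
t9.Δ1 x=1 v=0 y=0 z=1 n1=0 r=0 q=1 clk=0 u=1 n2=1 n0=1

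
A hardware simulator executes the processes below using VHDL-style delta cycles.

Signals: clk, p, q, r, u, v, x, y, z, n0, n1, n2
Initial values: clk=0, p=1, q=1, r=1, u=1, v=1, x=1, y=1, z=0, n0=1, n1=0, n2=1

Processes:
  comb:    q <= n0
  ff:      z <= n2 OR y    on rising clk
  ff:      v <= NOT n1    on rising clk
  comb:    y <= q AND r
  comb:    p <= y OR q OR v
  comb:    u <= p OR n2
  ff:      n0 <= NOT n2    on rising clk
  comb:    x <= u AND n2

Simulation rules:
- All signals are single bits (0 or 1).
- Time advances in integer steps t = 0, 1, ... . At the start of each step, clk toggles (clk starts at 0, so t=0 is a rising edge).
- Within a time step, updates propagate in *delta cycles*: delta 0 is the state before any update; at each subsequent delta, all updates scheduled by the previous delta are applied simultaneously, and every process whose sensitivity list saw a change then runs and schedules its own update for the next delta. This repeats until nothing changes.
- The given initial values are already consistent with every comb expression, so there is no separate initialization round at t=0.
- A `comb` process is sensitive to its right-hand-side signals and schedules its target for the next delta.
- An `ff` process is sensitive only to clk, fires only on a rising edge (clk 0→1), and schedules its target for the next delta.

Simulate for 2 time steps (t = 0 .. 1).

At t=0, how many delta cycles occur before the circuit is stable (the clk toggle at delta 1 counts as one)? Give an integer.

t=0 Δ0: x=1 z=0 n2=1 v=1 y=1 r=1 u=1 q=1 n0=1 n1=0 p=1 clk=0
  Δ1: clk:0→1
  Δ2: z:0→1, n0:1→0
  Δ3: q:1→0
  Δ4: y:1→0
  (4Δ to stable)
t=1 Δ0: x=1 z=1 n2=1 v=1 y=0 r=1 u=1 q=0 n0=0 n1=0 p=1 clk=1
  Δ1: clk:1→0
  (1Δ to stable)

4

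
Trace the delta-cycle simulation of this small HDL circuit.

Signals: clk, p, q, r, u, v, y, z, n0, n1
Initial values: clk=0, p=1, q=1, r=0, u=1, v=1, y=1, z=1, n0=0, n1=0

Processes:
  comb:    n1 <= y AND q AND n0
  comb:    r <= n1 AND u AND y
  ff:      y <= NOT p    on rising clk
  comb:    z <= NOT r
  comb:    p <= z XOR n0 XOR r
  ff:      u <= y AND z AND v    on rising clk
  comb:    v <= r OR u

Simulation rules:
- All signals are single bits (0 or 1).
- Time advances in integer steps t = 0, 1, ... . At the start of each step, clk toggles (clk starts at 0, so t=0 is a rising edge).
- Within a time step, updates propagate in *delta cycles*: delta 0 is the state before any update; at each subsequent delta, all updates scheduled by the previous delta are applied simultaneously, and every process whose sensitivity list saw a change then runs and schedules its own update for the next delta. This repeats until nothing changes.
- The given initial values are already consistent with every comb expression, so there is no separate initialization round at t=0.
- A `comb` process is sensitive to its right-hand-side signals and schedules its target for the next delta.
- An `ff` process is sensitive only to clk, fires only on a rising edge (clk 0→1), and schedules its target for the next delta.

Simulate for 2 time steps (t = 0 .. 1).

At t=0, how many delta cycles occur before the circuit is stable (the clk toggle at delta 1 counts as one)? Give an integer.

t=0 Δ0: n0=0 clk=0 y=1 p=1 r=0 q=1 v=1 z=1 u=1 n1=0
  Δ1: clk:0→1
  Δ2: y:1→0
  (2Δ to stable)
t=1 Δ0: n0=0 clk=1 y=0 p=1 r=0 q=1 v=1 z=1 u=1 n1=0
  Δ1: clk:1→0
  (1Δ to stable)

2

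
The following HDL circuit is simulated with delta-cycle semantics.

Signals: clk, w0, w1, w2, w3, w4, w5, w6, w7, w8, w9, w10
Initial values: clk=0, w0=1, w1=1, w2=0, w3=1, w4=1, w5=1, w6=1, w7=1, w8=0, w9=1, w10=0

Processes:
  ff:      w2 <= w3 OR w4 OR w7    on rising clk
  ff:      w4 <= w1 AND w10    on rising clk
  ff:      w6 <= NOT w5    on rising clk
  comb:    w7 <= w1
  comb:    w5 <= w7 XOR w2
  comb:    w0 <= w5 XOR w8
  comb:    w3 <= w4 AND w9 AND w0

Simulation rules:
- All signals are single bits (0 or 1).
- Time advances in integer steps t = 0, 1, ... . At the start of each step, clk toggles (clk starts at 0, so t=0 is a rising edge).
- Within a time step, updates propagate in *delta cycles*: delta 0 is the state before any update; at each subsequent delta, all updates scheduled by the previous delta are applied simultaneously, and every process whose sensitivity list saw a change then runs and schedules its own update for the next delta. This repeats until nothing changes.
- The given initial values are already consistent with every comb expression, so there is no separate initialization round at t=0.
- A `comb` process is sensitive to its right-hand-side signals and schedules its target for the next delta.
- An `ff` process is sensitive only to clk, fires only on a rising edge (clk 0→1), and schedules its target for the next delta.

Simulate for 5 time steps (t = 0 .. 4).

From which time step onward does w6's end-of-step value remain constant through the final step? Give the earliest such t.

2

t=0 Δ0: w0=1 w2=0 w1=1 w5=1 w10=0 w4=1 w3=1 clk=0 w8=0 w9=1 w7=1 w6=1
  Δ1: clk:0→1
  Δ2: w2:0→1, w4:1→0, w6:1→0
  Δ3: w5:1→0, w3:1→0
  Δ4: w0:1→0
  (4Δ to stable)
t=1 Δ0: w0=0 w2=1 w1=1 w5=0 w10=0 w4=0 w3=0 clk=1 w8=0 w9=1 w7=1 w6=0
  Δ1: clk:1→0
  (1Δ to stable)
t=2 Δ0: w0=0 w2=1 w1=1 w5=0 w10=0 w4=0 w3=0 clk=0 w8=0 w9=1 w7=1 w6=0
  Δ1: clk:0→1
  Δ2: w6:0→1
  (2Δ to stable)
t=3 Δ0: w0=0 w2=1 w1=1 w5=0 w10=0 w4=0 w3=0 clk=1 w8=0 w9=1 w7=1 w6=1
  Δ1: clk:1→0
  (1Δ to stable)
t=4 Δ0: w0=0 w2=1 w1=1 w5=0 w10=0 w4=0 w3=0 clk=0 w8=0 w9=1 w7=1 w6=1
  Δ1: clk:0→1
  (1Δ to stable)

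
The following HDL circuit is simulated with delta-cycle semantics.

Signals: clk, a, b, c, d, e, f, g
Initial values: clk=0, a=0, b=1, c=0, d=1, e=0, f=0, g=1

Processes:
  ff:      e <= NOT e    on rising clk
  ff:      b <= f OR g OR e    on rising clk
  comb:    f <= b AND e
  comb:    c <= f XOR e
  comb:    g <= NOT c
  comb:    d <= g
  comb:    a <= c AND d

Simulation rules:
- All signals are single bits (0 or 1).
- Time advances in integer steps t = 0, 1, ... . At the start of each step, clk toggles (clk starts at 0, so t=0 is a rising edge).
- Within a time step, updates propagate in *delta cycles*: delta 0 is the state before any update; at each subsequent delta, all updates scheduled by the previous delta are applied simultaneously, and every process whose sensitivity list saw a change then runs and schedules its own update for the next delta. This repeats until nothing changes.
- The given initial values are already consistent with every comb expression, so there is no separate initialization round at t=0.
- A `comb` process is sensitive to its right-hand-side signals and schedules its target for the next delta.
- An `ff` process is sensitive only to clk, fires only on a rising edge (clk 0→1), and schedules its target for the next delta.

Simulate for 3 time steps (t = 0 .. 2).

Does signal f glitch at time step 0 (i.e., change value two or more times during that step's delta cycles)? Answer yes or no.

no

t0.Δ0 f=0 e=0 a=0 g=1 clk=0 c=0 b=1 d=1
t0.Δ1 f=0 e=0 a=0 g=1 clk=1 c=0 b=1 d=1
t0.Δ2 f=0 e=1 a=0 g=1 clk=1 c=0 b=1 d=1
t0.Δ3 f=1 e=1 a=0 g=1 clk=1 c=1 b=1 d=1
t0.Δ4 f=1 e=1 a=1 g=0 clk=1 c=0 b=1 d=1
t0.Δ5 f=1 e=1 a=0 g=1 clk=1 c=0 b=1 d=0
t0.Δ6 f=1 e=1 a=0 g=1 clk=1 c=0 b=1 d=1
t1.Δ0 f=1 e=1 a=0 g=1 clk=1 c=0 b=1 d=1
t1.Δ1 f=1 e=1 a=0 g=1 clk=0 c=0 b=1 d=1
t2.Δ0 f=1 e=1 a=0 g=1 clk=0 c=0 b=1 d=1
t2.Δ1 f=1 e=1 a=0 g=1 clk=1 c=0 b=1 d=1
t2.Δ2 f=1 e=0 a=0 g=1 clk=1 c=0 b=1 d=1
t2.Δ3 f=0 e=0 a=0 g=1 clk=1 c=1 b=1 d=1
t2.Δ4 f=0 e=0 a=1 g=0 clk=1 c=0 b=1 d=1
t2.Δ5 f=0 e=0 a=0 g=1 clk=1 c=0 b=1 d=0
t2.Δ6 f=0 e=0 a=0 g=1 clk=1 c=0 b=1 d=1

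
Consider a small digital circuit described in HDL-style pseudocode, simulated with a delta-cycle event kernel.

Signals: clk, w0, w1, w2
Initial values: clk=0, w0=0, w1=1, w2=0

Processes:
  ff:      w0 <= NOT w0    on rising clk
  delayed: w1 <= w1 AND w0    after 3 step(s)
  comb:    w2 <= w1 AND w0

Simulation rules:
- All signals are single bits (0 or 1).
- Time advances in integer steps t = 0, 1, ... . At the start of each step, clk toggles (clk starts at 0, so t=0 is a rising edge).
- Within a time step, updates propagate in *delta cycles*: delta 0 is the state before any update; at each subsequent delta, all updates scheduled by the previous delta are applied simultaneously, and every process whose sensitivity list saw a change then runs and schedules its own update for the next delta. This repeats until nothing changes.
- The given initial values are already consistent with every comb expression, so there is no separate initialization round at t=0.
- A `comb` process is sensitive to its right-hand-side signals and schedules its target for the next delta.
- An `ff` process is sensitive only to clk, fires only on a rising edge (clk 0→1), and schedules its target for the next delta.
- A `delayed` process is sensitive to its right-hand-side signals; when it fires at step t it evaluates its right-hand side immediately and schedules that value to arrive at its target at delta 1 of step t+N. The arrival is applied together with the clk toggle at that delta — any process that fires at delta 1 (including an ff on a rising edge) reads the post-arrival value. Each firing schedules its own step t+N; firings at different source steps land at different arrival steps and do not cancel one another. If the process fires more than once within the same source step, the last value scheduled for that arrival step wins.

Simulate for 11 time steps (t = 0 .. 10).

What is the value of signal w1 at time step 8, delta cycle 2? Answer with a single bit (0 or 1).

t=0 Δ0: w1=1 clk=0 w2=0 w0=0
  Δ1: clk:0→1
  Δ2: w0:0→1
  Δ3: w2:0→1
  (3Δ to stable)
t=1 Δ0: w1=1 clk=1 w2=1 w0=1
  Δ1: clk:1→0
  (1Δ to stable)
t=2 Δ0: w1=1 clk=0 w2=1 w0=1
  Δ1: clk:0→1
  Δ2: w0:1→0
  Δ3: w2:1→0
  (3Δ to stable)
t=3 Δ0: w1=1 clk=1 w2=0 w0=0
  Δ1: clk:1→0
  (1Δ to stable)
t=4 Δ0: w1=1 clk=0 w2=0 w0=0
  Δ1: clk:0→1
  Δ2: w0:0→1
  Δ3: w2:0→1
  (3Δ to stable)
t=5 Δ0: w1=1 clk=1 w2=1 w0=1
  Δ1: w1:1→0, clk:1→0
  Δ2: w2:1→0
  (2Δ to stable)
t=6 Δ0: w1=0 clk=0 w2=0 w0=1
  Δ1: clk:0→1
  Δ2: w0:1→0
  (2Δ to stable)
t=7 Δ0: w1=0 clk=1 w2=0 w0=0
  Δ1: w1:0→1, clk:1→0
  (1Δ to stable)
t=8 Δ0: w1=1 clk=0 w2=0 w0=0
  Δ1: w1:1→0, clk:0→1
  Δ2: w0:0→1
  (2Δ to stable)
t=9 Δ0: w1=0 clk=1 w2=0 w0=1
  Δ1: clk:1→0
  (1Δ to stable)
t=10 Δ0: w1=0 clk=0 w2=0 w0=1
  Δ1: clk:0→1
  Δ2: w0:1→0
  (2Δ to stable)

0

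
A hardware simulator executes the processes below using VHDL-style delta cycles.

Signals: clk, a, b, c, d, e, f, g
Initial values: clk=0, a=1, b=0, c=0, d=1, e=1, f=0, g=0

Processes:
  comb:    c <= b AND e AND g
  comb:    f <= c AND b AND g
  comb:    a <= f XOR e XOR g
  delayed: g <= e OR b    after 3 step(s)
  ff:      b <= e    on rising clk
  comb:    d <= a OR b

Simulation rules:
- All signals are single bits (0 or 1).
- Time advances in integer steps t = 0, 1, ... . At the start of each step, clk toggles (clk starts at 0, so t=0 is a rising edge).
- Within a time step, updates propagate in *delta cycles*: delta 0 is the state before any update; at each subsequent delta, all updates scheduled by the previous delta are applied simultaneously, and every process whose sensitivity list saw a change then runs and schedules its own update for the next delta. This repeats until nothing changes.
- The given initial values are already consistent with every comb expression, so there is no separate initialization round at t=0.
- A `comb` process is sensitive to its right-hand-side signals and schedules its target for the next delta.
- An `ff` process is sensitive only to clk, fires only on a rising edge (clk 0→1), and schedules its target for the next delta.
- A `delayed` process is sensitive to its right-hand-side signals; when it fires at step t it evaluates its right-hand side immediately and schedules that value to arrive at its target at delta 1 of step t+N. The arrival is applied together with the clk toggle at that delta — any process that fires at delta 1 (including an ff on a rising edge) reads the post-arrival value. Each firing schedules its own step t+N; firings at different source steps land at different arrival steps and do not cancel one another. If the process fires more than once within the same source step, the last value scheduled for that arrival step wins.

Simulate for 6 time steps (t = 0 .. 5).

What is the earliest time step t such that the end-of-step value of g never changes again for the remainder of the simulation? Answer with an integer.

t=0 Δ0: c=0 f=0 g=0 b=0 e=1 clk=0 d=1 a=1
  Δ1: clk:0→1
  Δ2: b:0→1
  (2Δ to stable)
t=1 Δ0: c=0 f=0 g=0 b=1 e=1 clk=1 d=1 a=1
  Δ1: clk:1→0
  (1Δ to stable)
t=2 Δ0: c=0 f=0 g=0 b=1 e=1 clk=0 d=1 a=1
  Δ1: clk:0→1
  (1Δ to stable)
t=3 Δ0: c=0 f=0 g=0 b=1 e=1 clk=1 d=1 a=1
  Δ1: g:0→1, clk:1→0
  Δ2: c:0→1, a:1→0
  Δ3: f:0→1
  Δ4: a:0→1
  (4Δ to stable)
t=4 Δ0: c=1 f=1 g=1 b=1 e=1 clk=0 d=1 a=1
  Δ1: clk:0→1
  (1Δ to stable)
t=5 Δ0: c=1 f=1 g=1 b=1 e=1 clk=1 d=1 a=1
  Δ1: clk:1→0
  (1Δ to stable)

3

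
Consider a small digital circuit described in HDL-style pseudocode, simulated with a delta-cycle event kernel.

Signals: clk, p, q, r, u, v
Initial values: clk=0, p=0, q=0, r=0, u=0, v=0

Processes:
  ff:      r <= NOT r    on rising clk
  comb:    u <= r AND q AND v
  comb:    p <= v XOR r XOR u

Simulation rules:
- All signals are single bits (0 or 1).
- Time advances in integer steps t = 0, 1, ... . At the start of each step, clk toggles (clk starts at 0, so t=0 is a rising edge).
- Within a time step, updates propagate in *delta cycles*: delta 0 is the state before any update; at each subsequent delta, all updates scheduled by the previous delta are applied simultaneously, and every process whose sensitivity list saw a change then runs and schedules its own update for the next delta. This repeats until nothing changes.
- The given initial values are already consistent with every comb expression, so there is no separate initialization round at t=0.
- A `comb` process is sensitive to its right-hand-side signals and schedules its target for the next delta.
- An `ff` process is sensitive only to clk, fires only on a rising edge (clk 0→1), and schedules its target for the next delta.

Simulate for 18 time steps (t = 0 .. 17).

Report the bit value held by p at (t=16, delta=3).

1

[bits: clk,u,p,r,v,q]
t=0: Δ0=000000 Δ1=100000 Δ2=100100 Δ3=101100 | 3Δ
t=1: Δ0=101100 Δ1=001100 | 1Δ
t=2: Δ0=001100 Δ1=101100 Δ2=101000 Δ3=100000 | 3Δ
t=3: Δ0=100000 Δ1=000000 | 1Δ
t=4: Δ0=000000 Δ1=100000 Δ2=100100 Δ3=101100 | 3Δ
t=5: Δ0=101100 Δ1=001100 | 1Δ
t=6: Δ0=001100 Δ1=101100 Δ2=101000 Δ3=100000 | 3Δ
t=7: Δ0=100000 Δ1=000000 | 1Δ
t=8: Δ0=000000 Δ1=100000 Δ2=100100 Δ3=101100 | 3Δ
t=9: Δ0=101100 Δ1=001100 | 1Δ
t=10: Δ0=001100 Δ1=101100 Δ2=101000 Δ3=100000 | 3Δ
t=11: Δ0=100000 Δ1=000000 | 1Δ
t=12: Δ0=000000 Δ1=100000 Δ2=100100 Δ3=101100 | 3Δ
t=13: Δ0=101100 Δ1=001100 | 1Δ
t=14: Δ0=001100 Δ1=101100 Δ2=101000 Δ3=100000 | 3Δ
t=15: Δ0=100000 Δ1=000000 | 1Δ
t=16: Δ0=000000 Δ1=100000 Δ2=100100 Δ3=101100 | 3Δ
t=17: Δ0=101100 Δ1=001100 | 1Δ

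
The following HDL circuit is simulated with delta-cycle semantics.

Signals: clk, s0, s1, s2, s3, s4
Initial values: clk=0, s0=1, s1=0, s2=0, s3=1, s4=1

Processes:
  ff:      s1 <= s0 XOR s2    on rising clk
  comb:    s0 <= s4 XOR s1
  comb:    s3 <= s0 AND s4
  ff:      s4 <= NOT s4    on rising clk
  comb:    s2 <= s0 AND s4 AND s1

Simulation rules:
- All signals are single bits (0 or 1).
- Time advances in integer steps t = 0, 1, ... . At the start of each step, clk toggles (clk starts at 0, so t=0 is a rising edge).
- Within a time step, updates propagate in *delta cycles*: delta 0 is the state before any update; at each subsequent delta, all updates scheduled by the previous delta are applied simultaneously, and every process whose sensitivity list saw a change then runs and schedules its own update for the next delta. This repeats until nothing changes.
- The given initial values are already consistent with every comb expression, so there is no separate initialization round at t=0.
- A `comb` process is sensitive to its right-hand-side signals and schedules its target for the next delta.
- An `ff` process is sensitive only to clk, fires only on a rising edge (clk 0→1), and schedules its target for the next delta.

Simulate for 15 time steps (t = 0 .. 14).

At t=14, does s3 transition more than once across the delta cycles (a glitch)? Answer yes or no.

no

t0.Δ0 s1=0 s2=0 s0=1 s3=1 s4=1 clk=0
t0.Δ1 s1=0 s2=0 s0=1 s3=1 s4=1 clk=1
t0.Δ2 s1=1 s2=0 s0=1 s3=1 s4=0 clk=1
t0.Δ3 s1=1 s2=0 s0=1 s3=0 s4=0 clk=1
t1.Δ0 s1=1 s2=0 s0=1 s3=0 s4=0 clk=1
t1.Δ1 s1=1 s2=0 s0=1 s3=0 s4=0 clk=0
t2.Δ0 s1=1 s2=0 s0=1 s3=0 s4=0 clk=0
t2.Δ1 s1=1 s2=0 s0=1 s3=0 s4=0 clk=1
t2.Δ2 s1=1 s2=0 s0=1 s3=0 s4=1 clk=1
t2.Δ3 s1=1 s2=1 s0=0 s3=1 s4=1 clk=1
t2.Δ4 s1=1 s2=0 s0=0 s3=0 s4=1 clk=1
t3.Δ0 s1=1 s2=0 s0=0 s3=0 s4=1 clk=1
t3.Δ1 s1=1 s2=0 s0=0 s3=0 s4=1 clk=0
t4.Δ0 s1=1 s2=0 s0=0 s3=0 s4=1 clk=0
t4.Δ1 s1=1 s2=0 s0=0 s3=0 s4=1 clk=1
t4.Δ2 s1=0 s2=0 s0=0 s3=0 s4=0 clk=1
t5.Δ0 s1=0 s2=0 s0=0 s3=0 s4=0 clk=1
t5.Δ1 s1=0 s2=0 s0=0 s3=0 s4=0 clk=0
t6.Δ0 s1=0 s2=0 s0=0 s3=0 s4=0 clk=0
t6.Δ1 s1=0 s2=0 s0=0 s3=0 s4=0 clk=1
t6.Δ2 s1=0 s2=0 s0=0 s3=0 s4=1 clk=1
t6.Δ3 s1=0 s2=0 s0=1 s3=0 s4=1 clk=1
t6.Δ4 s1=0 s2=0 s0=1 s3=1 s4=1 clk=1
t7.Δ0 s1=0 s2=0 s0=1 s3=1 s4=1 clk=1
t7.Δ1 s1=0 s2=0 s0=1 s3=1 s4=1 clk=0
t8.Δ0 s1=0 s2=0 s0=1 s3=1 s4=1 clk=0
t8.Δ1 s1=0 s2=0 s0=1 s3=1 s4=1 clk=1
t8.Δ2 s1=1 s2=0 s0=1 s3=1 s4=0 clk=1
t8.Δ3 s1=1 s2=0 s0=1 s3=0 s4=0 clk=1
t9.Δ0 s1=1 s2=0 s0=1 s3=0 s4=0 clk=1
t9.Δ1 s1=1 s2=0 s0=1 s3=0 s4=0 clk=0
t10.Δ0 s1=1 s2=0 s0=1 s3=0 s4=0 clk=0
t10.Δ1 s1=1 s2=0 s0=1 s3=0 s4=0 clk=1
t10.Δ2 s1=1 s2=0 s0=1 s3=0 s4=1 clk=1
t10.Δ3 s1=1 s2=1 s0=0 s3=1 s4=1 clk=1
t10.Δ4 s1=1 s2=0 s0=0 s3=0 s4=1 clk=1
t11.Δ0 s1=1 s2=0 s0=0 s3=0 s4=1 clk=1
t11.Δ1 s1=1 s2=0 s0=0 s3=0 s4=1 clk=0
t12.Δ0 s1=1 s2=0 s0=0 s3=0 s4=1 clk=0
t12.Δ1 s1=1 s2=0 s0=0 s3=0 s4=1 clk=1
t12.Δ2 s1=0 s2=0 s0=0 s3=0 s4=0 clk=1
t13.Δ0 s1=0 s2=0 s0=0 s3=0 s4=0 clk=1
t13.Δ1 s1=0 s2=0 s0=0 s3=0 s4=0 clk=0
t14.Δ0 s1=0 s2=0 s0=0 s3=0 s4=0 clk=0
t14.Δ1 s1=0 s2=0 s0=0 s3=0 s4=0 clk=1
t14.Δ2 s1=0 s2=0 s0=0 s3=0 s4=1 clk=1
t14.Δ3 s1=0 s2=0 s0=1 s3=0 s4=1 clk=1
t14.Δ4 s1=0 s2=0 s0=1 s3=1 s4=1 clk=1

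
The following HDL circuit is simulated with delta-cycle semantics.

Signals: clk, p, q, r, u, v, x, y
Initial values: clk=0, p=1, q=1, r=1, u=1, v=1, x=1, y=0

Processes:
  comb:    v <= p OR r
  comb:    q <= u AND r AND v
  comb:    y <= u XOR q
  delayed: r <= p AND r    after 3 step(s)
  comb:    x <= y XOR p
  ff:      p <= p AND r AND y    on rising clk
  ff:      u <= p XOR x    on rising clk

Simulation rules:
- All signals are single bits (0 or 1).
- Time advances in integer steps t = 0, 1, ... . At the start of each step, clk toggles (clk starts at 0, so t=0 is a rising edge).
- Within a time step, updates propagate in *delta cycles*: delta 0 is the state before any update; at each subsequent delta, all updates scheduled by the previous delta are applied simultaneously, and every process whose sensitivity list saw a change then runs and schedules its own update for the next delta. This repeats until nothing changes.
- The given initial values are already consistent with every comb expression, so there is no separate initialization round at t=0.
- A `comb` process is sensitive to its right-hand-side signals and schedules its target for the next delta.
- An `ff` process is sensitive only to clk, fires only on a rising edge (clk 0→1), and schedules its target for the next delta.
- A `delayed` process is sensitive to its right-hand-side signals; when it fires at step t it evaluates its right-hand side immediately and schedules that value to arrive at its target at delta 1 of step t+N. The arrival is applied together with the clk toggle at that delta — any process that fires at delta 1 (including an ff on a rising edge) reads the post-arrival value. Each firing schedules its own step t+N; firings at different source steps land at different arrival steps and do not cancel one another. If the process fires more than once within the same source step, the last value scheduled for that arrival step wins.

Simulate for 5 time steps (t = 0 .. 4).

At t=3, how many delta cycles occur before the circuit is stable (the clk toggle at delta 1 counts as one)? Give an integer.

t0.Δ0 r=1 v=1 p=1 u=1 x=1 y=0 q=1 clk=0
t0.Δ1 r=1 v=1 p=1 u=1 x=1 y=0 q=1 clk=1
t0.Δ2 r=1 v=1 p=0 u=0 x=1 y=0 q=1 clk=1
t0.Δ3 r=1 v=1 p=0 u=0 x=0 y=1 q=0 clk=1
t0.Δ4 r=1 v=1 p=0 u=0 x=1 y=0 q=0 clk=1
t0.Δ5 r=1 v=1 p=0 u=0 x=0 y=0 q=0 clk=1
t1.Δ0 r=1 v=1 p=0 u=0 x=0 y=0 q=0 clk=1
t1.Δ1 r=1 v=1 p=0 u=0 x=0 y=0 q=0 clk=0
t2.Δ0 r=1 v=1 p=0 u=0 x=0 y=0 q=0 clk=0
t2.Δ1 r=1 v=1 p=0 u=0 x=0 y=0 q=0 clk=1
t3.Δ0 r=1 v=1 p=0 u=0 x=0 y=0 q=0 clk=1
t3.Δ1 r=0 v=1 p=0 u=0 x=0 y=0 q=0 clk=0
t3.Δ2 r=0 v=0 p=0 u=0 x=0 y=0 q=0 clk=0
t4.Δ0 r=0 v=0 p=0 u=0 x=0 y=0 q=0 clk=0
t4.Δ1 r=0 v=0 p=0 u=0 x=0 y=0 q=0 clk=1

2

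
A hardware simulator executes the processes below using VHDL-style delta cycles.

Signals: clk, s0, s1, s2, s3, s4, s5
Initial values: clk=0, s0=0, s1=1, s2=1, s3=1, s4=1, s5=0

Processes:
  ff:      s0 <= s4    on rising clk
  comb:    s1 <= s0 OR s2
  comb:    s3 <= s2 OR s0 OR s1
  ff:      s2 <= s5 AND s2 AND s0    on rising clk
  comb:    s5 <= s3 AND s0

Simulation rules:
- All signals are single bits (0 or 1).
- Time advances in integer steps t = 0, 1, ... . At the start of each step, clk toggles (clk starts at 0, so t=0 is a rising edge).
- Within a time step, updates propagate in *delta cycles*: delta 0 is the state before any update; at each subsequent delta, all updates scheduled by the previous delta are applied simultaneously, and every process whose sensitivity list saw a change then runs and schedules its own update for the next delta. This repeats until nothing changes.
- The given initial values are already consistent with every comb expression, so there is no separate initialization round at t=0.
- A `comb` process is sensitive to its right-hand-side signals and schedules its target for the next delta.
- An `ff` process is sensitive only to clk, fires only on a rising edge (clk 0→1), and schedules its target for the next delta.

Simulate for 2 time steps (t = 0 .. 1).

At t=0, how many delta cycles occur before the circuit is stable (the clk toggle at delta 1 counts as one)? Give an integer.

[bits: s1,s2,s4,clk,s5,s3,s0]
t=0: Δ0=1110010 Δ1=1111010 Δ2=1011011 Δ3=1011111 | 3Δ
t=1: Δ0=1011111 Δ1=1010111 | 1Δ

3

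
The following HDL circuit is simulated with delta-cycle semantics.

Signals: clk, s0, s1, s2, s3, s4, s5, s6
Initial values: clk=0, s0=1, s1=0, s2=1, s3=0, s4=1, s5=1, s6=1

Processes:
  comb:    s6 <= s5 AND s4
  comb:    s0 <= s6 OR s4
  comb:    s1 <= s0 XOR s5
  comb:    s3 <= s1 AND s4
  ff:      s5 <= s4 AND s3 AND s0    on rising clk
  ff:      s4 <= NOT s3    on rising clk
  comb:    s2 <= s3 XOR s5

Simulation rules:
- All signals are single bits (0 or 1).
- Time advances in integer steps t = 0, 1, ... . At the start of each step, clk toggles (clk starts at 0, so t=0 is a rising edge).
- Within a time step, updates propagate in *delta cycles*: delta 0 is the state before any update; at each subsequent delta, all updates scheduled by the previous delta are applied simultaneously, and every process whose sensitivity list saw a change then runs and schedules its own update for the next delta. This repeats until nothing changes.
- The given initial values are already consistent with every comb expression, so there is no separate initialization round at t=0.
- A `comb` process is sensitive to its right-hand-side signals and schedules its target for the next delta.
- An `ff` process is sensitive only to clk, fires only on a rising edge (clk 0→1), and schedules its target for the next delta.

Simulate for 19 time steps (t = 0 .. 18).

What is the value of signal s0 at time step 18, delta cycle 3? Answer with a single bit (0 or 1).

t=0 Δ0: s3=0 s1=0 s2=1 s0=1 clk=0 s5=1 s4=1 s6=1
  Δ1: clk:0→1
  Δ2: s5:1→0
  Δ3: s1:0→1, s2:1→0, s6:1→0
  Δ4: s3:0→1
  Δ5: s2:0→1
  (5Δ to stable)
t=1 Δ0: s3=1 s1=1 s2=1 s0=1 clk=1 s5=0 s4=1 s6=0
  Δ1: clk:1→0
  (1Δ to stable)
t=2 Δ0: s3=1 s1=1 s2=1 s0=1 clk=0 s5=0 s4=1 s6=0
  Δ1: clk:0→1
  Δ2: s5:0→1, s4:1→0
  Δ3: s3:1→0, s1:1→0, s2:1→0, s0:1→0
  Δ4: s1:0→1, s2:0→1
  (4Δ to stable)
t=3 Δ0: s3=0 s1=1 s2=1 s0=0 clk=1 s5=1 s4=0 s6=0
  Δ1: clk:1→0
  (1Δ to stable)
t=4 Δ0: s3=0 s1=1 s2=1 s0=0 clk=0 s5=1 s4=0 s6=0
  Δ1: clk:0→1
  Δ2: s5:1→0, s4:0→1
  Δ3: s3:0→1, s1:1→0, s2:1→0, s0:0→1
  Δ4: s3:1→0, s1:0→1, s2:0→1
  Δ5: s3:0→1, s2:1→0
  Δ6: s2:0→1
  (6Δ to stable)
t=5 Δ0: s3=1 s1=1 s2=1 s0=1 clk=1 s5=0 s4=1 s6=0
  Δ1: clk:1→0
  (1Δ to stable)
t=6 Δ0: s3=1 s1=1 s2=1 s0=1 clk=0 s5=0 s4=1 s6=0
  Δ1: clk:0→1
  Δ2: s5:0→1, s4:1→0
  Δ3: s3:1→0, s1:1→0, s2:1→0, s0:1→0
  Δ4: s1:0→1, s2:0→1
  (4Δ to stable)
t=7 Δ0: s3=0 s1=1 s2=1 s0=0 clk=1 s5=1 s4=0 s6=0
  Δ1: clk:1→0
  (1Δ to stable)
t=8 Δ0: s3=0 s1=1 s2=1 s0=0 clk=0 s5=1 s4=0 s6=0
  Δ1: clk:0→1
  Δ2: s5:1→0, s4:0→1
  Δ3: s3:0→1, s1:1→0, s2:1→0, s0:0→1
  Δ4: s3:1→0, s1:0→1, s2:0→1
  Δ5: s3:0→1, s2:1→0
  Δ6: s2:0→1
  (6Δ to stable)
t=9 Δ0: s3=1 s1=1 s2=1 s0=1 clk=1 s5=0 s4=1 s6=0
  Δ1: clk:1→0
  (1Δ to stable)
t=10 Δ0: s3=1 s1=1 s2=1 s0=1 clk=0 s5=0 s4=1 s6=0
  Δ1: clk:0→1
  Δ2: s5:0→1, s4:1→0
  Δ3: s3:1→0, s1:1→0, s2:1→0, s0:1→0
  Δ4: s1:0→1, s2:0→1
  (4Δ to stable)
t=11 Δ0: s3=0 s1=1 s2=1 s0=0 clk=1 s5=1 s4=0 s6=0
  Δ1: clk:1→0
  (1Δ to stable)
t=12 Δ0: s3=0 s1=1 s2=1 s0=0 clk=0 s5=1 s4=0 s6=0
  Δ1: clk:0→1
  Δ2: s5:1→0, s4:0→1
  Δ3: s3:0→1, s1:1→0, s2:1→0, s0:0→1
  Δ4: s3:1→0, s1:0→1, s2:0→1
  Δ5: s3:0→1, s2:1→0
  Δ6: s2:0→1
  (6Δ to stable)
t=13 Δ0: s3=1 s1=1 s2=1 s0=1 clk=1 s5=0 s4=1 s6=0
  Δ1: clk:1→0
  (1Δ to stable)
t=14 Δ0: s3=1 s1=1 s2=1 s0=1 clk=0 s5=0 s4=1 s6=0
  Δ1: clk:0→1
  Δ2: s5:0→1, s4:1→0
  Δ3: s3:1→0, s1:1→0, s2:1→0, s0:1→0
  Δ4: s1:0→1, s2:0→1
  (4Δ to stable)
t=15 Δ0: s3=0 s1=1 s2=1 s0=0 clk=1 s5=1 s4=0 s6=0
  Δ1: clk:1→0
  (1Δ to stable)
t=16 Δ0: s3=0 s1=1 s2=1 s0=0 clk=0 s5=1 s4=0 s6=0
  Δ1: clk:0→1
  Δ2: s5:1→0, s4:0→1
  Δ3: s3:0→1, s1:1→0, s2:1→0, s0:0→1
  Δ4: s3:1→0, s1:0→1, s2:0→1
  Δ5: s3:0→1, s2:1→0
  Δ6: s2:0→1
  (6Δ to stable)
t=17 Δ0: s3=1 s1=1 s2=1 s0=1 clk=1 s5=0 s4=1 s6=0
  Δ1: clk:1→0
  (1Δ to stable)
t=18 Δ0: s3=1 s1=1 s2=1 s0=1 clk=0 s5=0 s4=1 s6=0
  Δ1: clk:0→1
  Δ2: s5:0→1, s4:1→0
  Δ3: s3:1→0, s1:1→0, s2:1→0, s0:1→0
  Δ4: s1:0→1, s2:0→1
  (4Δ to stable)

0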